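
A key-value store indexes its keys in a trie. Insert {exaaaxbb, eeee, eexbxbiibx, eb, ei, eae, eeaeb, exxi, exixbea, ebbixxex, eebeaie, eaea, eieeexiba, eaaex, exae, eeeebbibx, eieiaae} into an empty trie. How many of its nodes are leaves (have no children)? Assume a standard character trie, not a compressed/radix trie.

Leaves are exactly the stored words that no other stored word extends.
Those words: "eaaex", "eaea", "ebbixxex", "eeaeb", "eebeaie", "eeeebbibx", "eexbxbiibx", "eieeexiba", "eieiaae", "exaaaxbb", "exae", "exixbea", "exxi"
Leaf count: 13

13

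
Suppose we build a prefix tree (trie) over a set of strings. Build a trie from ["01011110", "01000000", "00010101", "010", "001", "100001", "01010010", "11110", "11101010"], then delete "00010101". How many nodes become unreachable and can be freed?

6

A node on "00010101"'s path can go only if nothing else ends at it or branches off below it.
The suffix "010101" (6 nodes) is used only by "00010101"; the node for "00" still has the child "1", so pruning stops there.
Nodes removed: 6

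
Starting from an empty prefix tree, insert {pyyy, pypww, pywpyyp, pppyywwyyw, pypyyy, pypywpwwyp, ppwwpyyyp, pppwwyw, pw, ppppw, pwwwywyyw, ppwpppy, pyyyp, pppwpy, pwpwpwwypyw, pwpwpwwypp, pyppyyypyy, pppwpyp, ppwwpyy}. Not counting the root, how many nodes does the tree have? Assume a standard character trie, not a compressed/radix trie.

76

Trace insertions, counting only characters that open a new branch:
  "pyyy" → 4 new (p, y, y, y)
  "pypww" → prefix "py" already present; 3 new (p, w, w)
  "pywpyyp" → prefix "py" already present; 5 new (w, p, y, y, p)
  "pppyywwyyw" → prefix "p" already present; 9 new (p, p, y, y, w, w, y, y, w)
  "pypyyy" → prefix "pyp" already present; 3 new (y, y, y)
  "pypywpwwyp" → prefix "pypy" already present; 6 new (w, p, w, w, y, p)
  "ppwwpyyyp" → prefix "pp" already present; 7 new (w, w, p, y, y, y, p)
  "pppwwyw" → prefix "ppp" already present; 4 new (w, w, y, w)
  "pw" → prefix "p" already present; 1 new (w)
  "ppppw" → prefix "ppp" already present; 2 new (p, w)
  "pwwwywyyw" → prefix "pw" already present; 7 new (w, w, y, w, y, y, w)
  "ppwpppy" → prefix "ppw" already present; 4 new (p, p, p, y)
  "pyyyp" → prefix "pyyy" already present; 1 new (p)
  "pppwpy" → prefix "pppw" already present; 2 new (p, y)
  "pwpwpwwypyw" → prefix "pw" already present; 9 new (p, w, p, w, w, y, p, y, w)
  "pwpwpwwypp" → prefix "pwpwpwwyp" already present; 1 new (p)
  "pyppyyypyy" → prefix "pyp" already present; 7 new (p, y, y, y, p, y, y)
  "pppwpyp" → prefix "pppwpy" already present; 1 new (p)
  "ppwwpyy" → prefix "ppwwpyy" already present; 0 new (none)
Total nodes = 4 + 3 + 5 + 9 + 3 + 6 + 7 + 4 + 1 + 2 + 7 + 4 + 1 + 2 + 9 + 1 + 7 + 1 + 0 = 76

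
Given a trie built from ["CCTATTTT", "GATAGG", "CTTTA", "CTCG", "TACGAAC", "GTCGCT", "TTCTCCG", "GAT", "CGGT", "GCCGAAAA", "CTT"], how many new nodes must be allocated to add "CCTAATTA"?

4

"CCTA" is already a path in the trie; the remaining "ATTA" must be added.
So 8 − 4 = 4 new nodes.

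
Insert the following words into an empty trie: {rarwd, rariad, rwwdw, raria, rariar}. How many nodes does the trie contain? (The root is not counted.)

Trie structure (* marks end of a word):
(root)
└─ r
   ├─ a
   │  └─ r
   │     ├─ i
   │     │  └─ a *
   │     │     ├─ d *
   │     │     └─ r *
   │     └─ w
   │        └─ d *
   └─ w
      └─ w
         └─ d
            └─ w *
Counting every labelled node above: 13.

13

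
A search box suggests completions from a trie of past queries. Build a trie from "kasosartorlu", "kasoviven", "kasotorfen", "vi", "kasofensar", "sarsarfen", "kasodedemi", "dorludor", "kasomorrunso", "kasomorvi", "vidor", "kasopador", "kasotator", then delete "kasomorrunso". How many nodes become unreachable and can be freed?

Walk "kasomorrunso" from the leaf back toward the root, removing each node that no remaining word uses.
The suffix "runso" (5 nodes) is used only by "kasomorrunso"; the node for "kasomor" still has the child "v", so pruning stops there.
Nodes removed: 5

5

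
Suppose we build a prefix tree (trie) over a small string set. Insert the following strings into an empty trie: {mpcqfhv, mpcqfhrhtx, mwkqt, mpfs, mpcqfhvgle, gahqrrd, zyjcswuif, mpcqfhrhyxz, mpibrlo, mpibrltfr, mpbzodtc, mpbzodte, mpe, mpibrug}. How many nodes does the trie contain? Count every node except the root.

For each word, the new-node count is its length minus the longest prefix already in the trie:
  "mpcqfhv" → 7 new (m, p, c, q, f, h, v)
  "mpcqfhrhtx" → prefix "mpcqfh" already present; 4 new (r, h, t, x)
  "mwkqt" → prefix "m" already present; 4 new (w, k, q, t)
  "mpfs" → prefix "mp" already present; 2 new (f, s)
  "mpcqfhvgle" → prefix "mpcqfhv" already present; 3 new (g, l, e)
  "gahqrrd" → 7 new (g, a, h, q, r, r, d)
  "zyjcswuif" → 9 new (z, y, j, c, s, w, u, i, f)
  "mpcqfhrhyxz" → prefix "mpcqfhrh" already present; 3 new (y, x, z)
  "mpibrlo" → prefix "mp" already present; 5 new (i, b, r, l, o)
  "mpibrltfr" → prefix "mpibrl" already present; 3 new (t, f, r)
  "mpbzodtc" → prefix "mp" already present; 6 new (b, z, o, d, t, c)
  "mpbzodte" → prefix "mpbzodt" already present; 1 new (e)
  "mpe" → prefix "mp" already present; 1 new (e)
  "mpibrug" → prefix "mpibr" already present; 2 new (u, g)
Total nodes = 7 + 4 + 4 + 2 + 3 + 7 + 9 + 3 + 5 + 3 + 6 + 1 + 1 + 2 = 57

57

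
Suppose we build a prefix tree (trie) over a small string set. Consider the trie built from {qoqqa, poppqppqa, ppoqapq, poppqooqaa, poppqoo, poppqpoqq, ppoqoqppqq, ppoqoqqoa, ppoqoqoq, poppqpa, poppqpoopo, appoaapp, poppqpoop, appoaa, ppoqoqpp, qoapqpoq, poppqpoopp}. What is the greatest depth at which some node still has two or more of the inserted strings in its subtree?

The deepest shared node is where two words last agree before diverging.
e.g. "poppqpoop" and "poppqpoopo" share the prefix "poppqpoop" of length 9; no pair shares a longer one.
Longest shared-prefix length: 9

9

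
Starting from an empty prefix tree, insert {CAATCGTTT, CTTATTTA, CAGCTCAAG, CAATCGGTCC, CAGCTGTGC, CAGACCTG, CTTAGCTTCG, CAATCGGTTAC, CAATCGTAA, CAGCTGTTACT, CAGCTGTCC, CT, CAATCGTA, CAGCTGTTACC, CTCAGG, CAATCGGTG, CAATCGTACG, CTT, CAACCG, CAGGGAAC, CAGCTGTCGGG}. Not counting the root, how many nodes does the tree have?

Trace insertions, counting only characters that open a new branch:
  "CAATCGTTT" → 9 new (C, A, A, T, C, G, T, T, T)
  "CTTATTTA" → prefix "C" already present; 7 new (T, T, A, T, T, T, A)
  "CAGCTCAAG" → prefix "CA" already present; 7 new (G, C, T, C, A, A, G)
  "CAATCGGTCC" → prefix "CAATCG" already present; 4 new (G, T, C, C)
  "CAGCTGTGC" → prefix "CAGCT" already present; 4 new (G, T, G, C)
  "CAGACCTG" → prefix "CAG" already present; 5 new (A, C, C, T, G)
  "CTTAGCTTCG" → prefix "CTTA" already present; 6 new (G, C, T, T, C, G)
  "CAATCGGTTAC" → prefix "CAATCGGT" already present; 3 new (T, A, C)
  "CAATCGTAA" → prefix "CAATCGT" already present; 2 new (A, A)
  "CAGCTGTTACT" → prefix "CAGCTGT" already present; 4 new (T, A, C, T)
  "CAGCTGTCC" → prefix "CAGCTGT" already present; 2 new (C, C)
  "CT" → prefix "CT" already present; 0 new (none)
  "CAATCGTA" → prefix "CAATCGTA" already present; 0 new (none)
  "CAGCTGTTACC" → prefix "CAGCTGTTAC" already present; 1 new (C)
  "CTCAGG" → prefix "CT" already present; 4 new (C, A, G, G)
  "CAATCGGTG" → prefix "CAATCGGT" already present; 1 new (G)
  "CAATCGTACG" → prefix "CAATCGTA" already present; 2 new (C, G)
  "CTT" → prefix "CTT" already present; 0 new (none)
  "CAACCG" → prefix "CAA" already present; 3 new (C, C, G)
  "CAGGGAAC" → prefix "CAG" already present; 5 new (G, G, A, A, C)
  "CAGCTGTCGGG" → prefix "CAGCTGTC" already present; 3 new (G, G, G)
Total nodes = 9 + 7 + 7 + 4 + 4 + 5 + 6 + 3 + 2 + 4 + 2 + 0 + 0 + 1 + 4 + 1 + 2 + 0 + 3 + 5 + 3 = 72

72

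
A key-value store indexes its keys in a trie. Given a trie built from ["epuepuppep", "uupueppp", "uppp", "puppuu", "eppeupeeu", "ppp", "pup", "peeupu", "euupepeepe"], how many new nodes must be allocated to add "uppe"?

1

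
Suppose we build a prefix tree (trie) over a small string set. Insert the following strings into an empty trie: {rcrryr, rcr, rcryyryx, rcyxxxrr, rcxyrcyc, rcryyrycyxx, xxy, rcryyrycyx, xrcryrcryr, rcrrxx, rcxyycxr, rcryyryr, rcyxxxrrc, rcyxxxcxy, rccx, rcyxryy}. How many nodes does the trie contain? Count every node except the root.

Insert word by word; a character creates a node only if that edge doesn't already exist:
  "rcrryr" → 6 new (r, c, r, r, y, r)
  "rcr" → prefix "rcr" already present; 0 new (none)
  "rcryyryx" → prefix "rcr" already present; 5 new (y, y, r, y, x)
  "rcyxxxrr" → prefix "rc" already present; 6 new (y, x, x, x, r, r)
  "rcxyrcyc" → prefix "rc" already present; 6 new (x, y, r, c, y, c)
  "rcryyrycyxx" → prefix "rcryyry" already present; 4 new (c, y, x, x)
  "xxy" → 3 new (x, x, y)
  "rcryyrycyx" → prefix "rcryyrycyx" already present; 0 new (none)
  "xrcryrcryr" → prefix "x" already present; 9 new (r, c, r, y, r, c, r, y, r)
  "rcrrxx" → prefix "rcrr" already present; 2 new (x, x)
  "rcxyycxr" → prefix "rcxy" already present; 4 new (y, c, x, r)
  "rcryyryr" → prefix "rcryyry" already present; 1 new (r)
  "rcyxxxrrc" → prefix "rcyxxxrr" already present; 1 new (c)
  "rcyxxxcxy" → prefix "rcyxxx" already present; 3 new (c, x, y)
  "rccx" → prefix "rc" already present; 2 new (c, x)
  "rcyxryy" → prefix "rcyx" already present; 3 new (r, y, y)
Total nodes = 6 + 0 + 5 + 6 + 6 + 4 + 3 + 0 + 9 + 2 + 4 + 1 + 1 + 3 + 2 + 3 = 55

55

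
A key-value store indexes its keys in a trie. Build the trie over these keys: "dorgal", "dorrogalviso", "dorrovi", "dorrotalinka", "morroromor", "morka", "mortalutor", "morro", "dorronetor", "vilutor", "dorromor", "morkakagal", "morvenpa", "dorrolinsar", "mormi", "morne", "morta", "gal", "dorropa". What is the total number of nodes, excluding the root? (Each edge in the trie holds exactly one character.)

83

For each word, the new-node count is its length minus the longest prefix already in the trie:
  "dorgal" → 6 new (d, o, r, g, a, l)
  "dorrogalviso" → prefix "dor" already present; 9 new (r, o, g, a, l, v, i, s, o)
  "dorrovi" → prefix "dorro" already present; 2 new (v, i)
  "dorrotalinka" → prefix "dorro" already present; 7 new (t, a, l, i, n, k, a)
  "morroromor" → 10 new (m, o, r, r, o, r, o, m, o, r)
  "morka" → prefix "mor" already present; 2 new (k, a)
  "mortalutor" → prefix "mor" already present; 7 new (t, a, l, u, t, o, r)
  "morro" → prefix "morro" already present; 0 new (none)
  "dorronetor" → prefix "dorro" already present; 5 new (n, e, t, o, r)
  "vilutor" → 7 new (v, i, l, u, t, o, r)
  "dorromor" → prefix "dorro" already present; 3 new (m, o, r)
  "morkakagal" → prefix "morka" already present; 5 new (k, a, g, a, l)
  "morvenpa" → prefix "mor" already present; 5 new (v, e, n, p, a)
  "dorrolinsar" → prefix "dorro" already present; 6 new (l, i, n, s, a, r)
  "mormi" → prefix "mor" already present; 2 new (m, i)
  "morne" → prefix "mor" already present; 2 new (n, e)
  "morta" → prefix "morta" already present; 0 new (none)
  "gal" → 3 new (g, a, l)
  "dorropa" → prefix "dorro" already present; 2 new (p, a)
Total nodes = 6 + 9 + 2 + 7 + 10 + 2 + 7 + 0 + 5 + 7 + 3 + 5 + 5 + 6 + 2 + 2 + 0 + 3 + 2 = 83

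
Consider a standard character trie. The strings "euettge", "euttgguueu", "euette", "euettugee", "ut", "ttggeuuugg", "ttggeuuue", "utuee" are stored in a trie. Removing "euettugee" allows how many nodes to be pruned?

4

A node on "euettugee"'s path can go only if nothing else ends at it or branches off below it.
The suffix "ugee" (4 nodes) is used only by "euettugee"; the node for "euett" still has the child "g", so pruning stops there.
Nodes removed: 4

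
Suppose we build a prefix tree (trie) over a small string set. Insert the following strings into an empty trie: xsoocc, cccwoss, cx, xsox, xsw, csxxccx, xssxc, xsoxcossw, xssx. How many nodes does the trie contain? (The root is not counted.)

For each word, the new-node count is its length minus the longest prefix already in the trie:
  "xsoocc" → 6 new (x, s, o, o, c, c)
  "cccwoss" → 7 new (c, c, c, w, o, s, s)
  "cx" → prefix "c" already present; 1 new (x)
  "xsox" → prefix "xso" already present; 1 new (x)
  "xsw" → prefix "xs" already present; 1 new (w)
  "csxxccx" → prefix "c" already present; 6 new (s, x, x, c, c, x)
  "xssxc" → prefix "xs" already present; 3 new (s, x, c)
  "xsoxcossw" → prefix "xsox" already present; 5 new (c, o, s, s, w)
  "xssx" → prefix "xssx" already present; 0 new (none)
Total nodes = 6 + 7 + 1 + 1 + 1 + 6 + 3 + 5 + 0 = 30

30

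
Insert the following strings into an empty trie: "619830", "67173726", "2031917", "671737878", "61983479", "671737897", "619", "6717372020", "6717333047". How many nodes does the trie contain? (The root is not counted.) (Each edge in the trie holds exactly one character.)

36

Trie structure (* marks end of a word):
(root)
├─ 2
│  └─ 0
│     └─ 3
│        └─ 1
│           └─ 9
│              └─ 1
│                 └─ 7 *
└─ 6
   ├─ 1
   │  └─ 9 *
   │     └─ 8
   │        └─ 3
   │           ├─ 0 *
   │           └─ 4
   │              └─ 7
   │                 └─ 9 *
   └─ 7
      └─ 1
         └─ 7
            └─ 3
               ├─ 3
               │  └─ 3
               │     └─ 0
               │        └─ 4
               │           └─ 7 *
               └─ 7
                  ├─ 2
                  │  ├─ 0
                  │  │  └─ 2
                  │  │     └─ 0 *
                  │  └─ 6 *
                  └─ 8
                     ├─ 7
                     │  └─ 8 *
                     └─ 9
                        └─ 7 *
Counting every labelled node above: 36.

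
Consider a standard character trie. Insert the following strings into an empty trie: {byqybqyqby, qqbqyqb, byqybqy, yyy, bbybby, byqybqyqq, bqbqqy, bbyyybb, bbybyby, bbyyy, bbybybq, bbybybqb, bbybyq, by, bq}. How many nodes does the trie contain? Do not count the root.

For each word, the new-node count is its length minus the longest prefix already in the trie:
  "byqybqyqby" → 10 new (b, y, q, y, b, q, y, q, b, y)
  "qqbqyqb" → 7 new (q, q, b, q, y, q, b)
  "byqybqy" → prefix "byqybqy" already present; 0 new (none)
  "yyy" → 3 new (y, y, y)
  "bbybby" → prefix "b" already present; 5 new (b, y, b, b, y)
  "byqybqyqq" → prefix "byqybqyq" already present; 1 new (q)
  "bqbqqy" → prefix "b" already present; 5 new (q, b, q, q, y)
  "bbyyybb" → prefix "bby" already present; 4 new (y, y, b, b)
  "bbybyby" → prefix "bbyb" already present; 3 new (y, b, y)
  "bbyyy" → prefix "bbyyy" already present; 0 new (none)
  "bbybybq" → prefix "bbybyb" already present; 1 new (q)
  "bbybybqb" → prefix "bbybybq" already present; 1 new (b)
  "bbybyq" → prefix "bbyby" already present; 1 new (q)
  "by" → prefix "by" already present; 0 new (none)
  "bq" → prefix "bq" already present; 0 new (none)
Total nodes = 10 + 7 + 0 + 3 + 5 + 1 + 5 + 4 + 3 + 0 + 1 + 1 + 1 + 0 + 0 = 41

41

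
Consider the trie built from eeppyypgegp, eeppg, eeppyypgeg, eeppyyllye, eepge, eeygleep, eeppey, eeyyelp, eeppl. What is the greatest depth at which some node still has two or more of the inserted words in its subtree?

10

The deepest shared node is where two words last agree before diverging.
e.g. "eeppyypgeg" and "eeppyypgegp" share the prefix "eeppyypgeg" of length 10; no pair shares a longer one.
Longest shared-prefix length: 10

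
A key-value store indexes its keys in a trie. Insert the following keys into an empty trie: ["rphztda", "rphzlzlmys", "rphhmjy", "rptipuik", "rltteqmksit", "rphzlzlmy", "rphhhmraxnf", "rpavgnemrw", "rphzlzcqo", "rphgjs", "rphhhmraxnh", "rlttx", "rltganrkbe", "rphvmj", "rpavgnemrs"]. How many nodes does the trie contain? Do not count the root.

67

Trace insertions, counting only characters that open a new branch:
  "rphztda" → 7 new (r, p, h, z, t, d, a)
  "rphzlzlmys" → prefix "rphz" already present; 6 new (l, z, l, m, y, s)
  "rphhmjy" → prefix "rph" already present; 4 new (h, m, j, y)
  "rptipuik" → prefix "rp" already present; 6 new (t, i, p, u, i, k)
  "rltteqmksit" → prefix "r" already present; 10 new (l, t, t, e, q, m, k, s, i, t)
  "rphzlzlmy" → prefix "rphzlzlmy" already present; 0 new (none)
  "rphhhmraxnf" → prefix "rphh" already present; 7 new (h, m, r, a, x, n, f)
  "rpavgnemrw" → prefix "rp" already present; 8 new (a, v, g, n, e, m, r, w)
  "rphzlzcqo" → prefix "rphzlz" already present; 3 new (c, q, o)
  "rphgjs" → prefix "rph" already present; 3 new (g, j, s)
  "rphhhmraxnh" → prefix "rphhhmraxn" already present; 1 new (h)
  "rlttx" → prefix "rltt" already present; 1 new (x)
  "rltganrkbe" → prefix "rlt" already present; 7 new (g, a, n, r, k, b, e)
  "rphvmj" → prefix "rph" already present; 3 new (v, m, j)
  "rpavgnemrs" → prefix "rpavgnemr" already present; 1 new (s)
Total nodes = 7 + 6 + 4 + 6 + 10 + 0 + 7 + 8 + 3 + 3 + 1 + 1 + 7 + 3 + 1 = 67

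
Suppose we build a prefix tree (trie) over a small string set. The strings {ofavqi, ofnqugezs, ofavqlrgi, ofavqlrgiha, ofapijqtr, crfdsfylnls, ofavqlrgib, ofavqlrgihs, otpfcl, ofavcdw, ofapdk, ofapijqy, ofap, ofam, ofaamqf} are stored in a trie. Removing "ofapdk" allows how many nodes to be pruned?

2

A node on "ofapdk"'s path can go only if nothing else ends at it or branches off below it.
The suffix "dk" (2 nodes) is used only by "ofapdk"; the node for "ofap" still has the child "i", so pruning stops there.
Nodes removed: 2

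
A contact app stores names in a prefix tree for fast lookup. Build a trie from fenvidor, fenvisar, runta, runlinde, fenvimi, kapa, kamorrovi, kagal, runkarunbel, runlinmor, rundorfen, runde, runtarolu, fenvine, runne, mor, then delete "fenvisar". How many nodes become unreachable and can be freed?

3

Walk "fenvisar" from the leaf back toward the root, removing each node that no remaining word uses.
The suffix "sar" (3 nodes) is used only by "fenvisar"; the node for "fenvi" still has the child "d", so pruning stops there.
Nodes removed: 3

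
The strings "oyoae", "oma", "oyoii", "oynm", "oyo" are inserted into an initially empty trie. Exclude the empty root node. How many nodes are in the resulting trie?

11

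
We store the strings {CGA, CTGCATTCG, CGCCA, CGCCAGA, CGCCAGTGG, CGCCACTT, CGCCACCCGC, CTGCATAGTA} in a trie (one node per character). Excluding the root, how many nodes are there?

30

Trie structure (* marks end of a word):
(root)
└─ C
   ├─ G
   │  ├─ A *
   │  └─ C
   │     └─ C
   │        └─ A *
   │           ├─ C
   │           │  ├─ C
   │           │  │  └─ C
   │           │  │     └─ G
   │           │  │        └─ C *
   │           │  └─ T
   │           │     └─ T *
   │           └─ G
   │              ├─ A *
   │              └─ T
   │                 └─ G
   │                    └─ G *
   └─ T
      └─ G
         └─ C
            └─ A
               └─ T
                  ├─ A
                  │  └─ G
                  │     └─ T
                  │        └─ A *
                  └─ T
                     └─ C
                        └─ G *
Counting every labelled node above: 30.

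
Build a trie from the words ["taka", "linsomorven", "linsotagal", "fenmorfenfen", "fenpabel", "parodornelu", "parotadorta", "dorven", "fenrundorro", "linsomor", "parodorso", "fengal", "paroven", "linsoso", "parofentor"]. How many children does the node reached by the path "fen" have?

Walk "fen" from the root, arriving at one node.
Characters that immediately follow "fen" among the stored strings: {g, m, p, r}.
That node has 4 child edges.

4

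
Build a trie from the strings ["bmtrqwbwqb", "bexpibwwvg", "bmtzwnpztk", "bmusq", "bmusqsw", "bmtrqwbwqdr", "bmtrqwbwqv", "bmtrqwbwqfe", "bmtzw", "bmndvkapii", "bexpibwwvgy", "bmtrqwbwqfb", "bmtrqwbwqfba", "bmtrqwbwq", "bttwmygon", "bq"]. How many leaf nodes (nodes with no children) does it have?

Leaves are exactly the stored words that no other stored word extends.
Those words: "bexpibwwvgy", "bmndvkapii", "bmtrqwbwqb", "bmtrqwbwqdr", "bmtrqwbwqfba", "bmtrqwbwqfe", "bmtrqwbwqv", "bmtzwnpztk", "bmusqsw", "bq", "bttwmygon"
Leaf count: 11

11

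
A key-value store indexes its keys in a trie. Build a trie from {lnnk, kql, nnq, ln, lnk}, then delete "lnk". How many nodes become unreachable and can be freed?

After clearing the end-marker at "lnk", prune upward until reaching a node still needed by another word.
The suffix "k" (1 node) is used only by "lnk"; the node for "ln" still has the child "n", so pruning stops there.
Nodes removed: 1

1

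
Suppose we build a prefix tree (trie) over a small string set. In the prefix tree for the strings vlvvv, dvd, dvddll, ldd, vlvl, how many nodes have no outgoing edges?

Leaves are exactly the stored words that no other stored word extends.
Those words: "dvddll", "ldd", "vlvl", "vlvvv"
Leaf count: 4

4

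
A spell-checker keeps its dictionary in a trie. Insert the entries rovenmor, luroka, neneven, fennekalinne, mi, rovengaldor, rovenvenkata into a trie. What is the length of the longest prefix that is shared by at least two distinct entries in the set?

5

Equivalently: take the maximum, over all pairs, of their longest common prefix length.
"rovengaldor" and "rovenmor" agree on "roven" (5 characters) before diverging; nothing deeper is shared.
Longest shared-prefix length: 5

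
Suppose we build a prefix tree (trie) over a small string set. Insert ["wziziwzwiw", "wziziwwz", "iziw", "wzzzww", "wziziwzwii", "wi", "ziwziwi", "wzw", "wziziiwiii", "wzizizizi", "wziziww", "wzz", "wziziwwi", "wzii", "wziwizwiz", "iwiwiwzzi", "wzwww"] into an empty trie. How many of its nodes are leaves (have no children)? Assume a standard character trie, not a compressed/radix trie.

14

A leaf is a node with no children — equivalently, the end of a word that is not a proper prefix of any other stored word.
Those words: "iwiwiwzzi", "iziw", "wi", "wzii", "wziwizwiz", "wziziiwiii", "wziziwwi", "wziziwwz", "wziziwzwii", "wziziwzwiw", "wzizizizi", "wzwww", "wzzzww", "ziwziwi"
Leaf count: 14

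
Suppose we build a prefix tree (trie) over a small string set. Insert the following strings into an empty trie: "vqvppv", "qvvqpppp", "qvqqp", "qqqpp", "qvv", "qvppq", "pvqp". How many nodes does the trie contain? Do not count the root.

Trie structure (* marks end of a word):
(root)
├─ p
│  └─ v
│     └─ q
│        └─ p *
├─ q
│  ├─ q
│  │  └─ q
│  │     └─ p
│  │        └─ p *
│  └─ v
│     ├─ p
│     │  └─ p
│     │     └─ q *
│     ├─ q
│     │  └─ q
│     │     └─ p *
│     └─ v *
│        └─ q
│           └─ p
│              └─ p
│                 └─ p
│                    └─ p *
└─ v
   └─ q
      └─ v
         └─ p
            └─ p
               └─ v *
Counting every labelled node above: 28.

28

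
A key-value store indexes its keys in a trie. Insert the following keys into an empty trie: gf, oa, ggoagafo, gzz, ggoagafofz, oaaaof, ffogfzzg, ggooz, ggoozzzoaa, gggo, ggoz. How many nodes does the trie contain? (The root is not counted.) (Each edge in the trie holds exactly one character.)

37

Trace insertions, counting only characters that open a new branch:
  "gf" → 2 new (g, f)
  "oa" → 2 new (o, a)
  "ggoagafo" → prefix "g" already present; 7 new (g, o, a, g, a, f, o)
  "gzz" → prefix "g" already present; 2 new (z, z)
  "ggoagafofz" → prefix "ggoagafo" already present; 2 new (f, z)
  "oaaaof" → prefix "oa" already present; 4 new (a, a, o, f)
  "ffogfzzg" → 8 new (f, f, o, g, f, z, z, g)
  "ggooz" → prefix "ggo" already present; 2 new (o, z)
  "ggoozzzoaa" → prefix "ggooz" already present; 5 new (z, z, o, a, a)
  "gggo" → prefix "gg" already present; 2 new (g, o)
  "ggoz" → prefix "ggo" already present; 1 new (z)
Total nodes = 2 + 2 + 7 + 2 + 2 + 4 + 8 + 2 + 5 + 2 + 1 = 37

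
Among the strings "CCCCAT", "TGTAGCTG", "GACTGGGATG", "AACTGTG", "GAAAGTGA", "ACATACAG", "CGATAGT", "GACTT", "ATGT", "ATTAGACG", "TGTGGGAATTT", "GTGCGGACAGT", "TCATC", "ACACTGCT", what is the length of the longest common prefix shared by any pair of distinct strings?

The deepest shared node is where two words last agree before diverging.
"GACTGGGATG" and "GACTT" agree on "GACT" (4 characters) before diverging; nothing deeper is shared.
Longest shared-prefix length: 4

4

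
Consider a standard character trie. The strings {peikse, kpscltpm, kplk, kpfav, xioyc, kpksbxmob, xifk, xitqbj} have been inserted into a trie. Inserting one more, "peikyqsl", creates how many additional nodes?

"peik" is already a path in the trie; the remaining "yqsl" must be added.
So 8 − 4 = 4 new nodes.

4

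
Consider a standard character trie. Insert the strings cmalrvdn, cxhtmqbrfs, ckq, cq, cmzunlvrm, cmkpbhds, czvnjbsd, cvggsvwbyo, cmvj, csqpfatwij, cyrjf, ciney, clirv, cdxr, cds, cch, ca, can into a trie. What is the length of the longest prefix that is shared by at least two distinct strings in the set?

Look for the deepest trie node that still has at least two words in its subtree.
"ca" and "can" agree on "ca" (2 characters) before diverging; nothing deeper is shared.
Longest shared-prefix length: 2

2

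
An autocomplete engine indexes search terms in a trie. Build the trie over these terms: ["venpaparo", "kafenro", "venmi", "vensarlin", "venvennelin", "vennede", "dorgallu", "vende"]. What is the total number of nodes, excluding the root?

Insert word by word; a character creates a node only if that edge doesn't already exist:
  "venpaparo" → 9 new (v, e, n, p, a, p, a, r, o)
  "kafenro" → 7 new (k, a, f, e, n, r, o)
  "venmi" → prefix "ven" already present; 2 new (m, i)
  "vensarlin" → prefix "ven" already present; 6 new (s, a, r, l, i, n)
  "venvennelin" → prefix "ven" already present; 8 new (v, e, n, n, e, l, i, n)
  "vennede" → prefix "ven" already present; 4 new (n, e, d, e)
  "dorgallu" → 8 new (d, o, r, g, a, l, l, u)
  "vende" → prefix "ven" already present; 2 new (d, e)
Total nodes = 9 + 7 + 2 + 6 + 8 + 4 + 8 + 2 = 46

46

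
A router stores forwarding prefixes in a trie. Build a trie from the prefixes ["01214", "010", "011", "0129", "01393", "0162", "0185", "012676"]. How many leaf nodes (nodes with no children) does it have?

8

Leaves are exactly the stored words that no other stored word extends.
Those words: "010", "011", "01214", "012676", "0129", "01393", "0162", "0185"
Leaf count: 8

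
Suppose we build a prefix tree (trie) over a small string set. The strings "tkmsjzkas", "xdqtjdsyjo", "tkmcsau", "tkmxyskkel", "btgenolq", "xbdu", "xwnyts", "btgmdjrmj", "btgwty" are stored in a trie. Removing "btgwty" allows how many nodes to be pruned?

A node on "btgwty"'s path can go only if nothing else ends at it or branches off below it.
The suffix "wty" (3 nodes) is used only by "btgwty"; the node for "btg" still has the child "e", so pruning stops there.
Nodes removed: 3

3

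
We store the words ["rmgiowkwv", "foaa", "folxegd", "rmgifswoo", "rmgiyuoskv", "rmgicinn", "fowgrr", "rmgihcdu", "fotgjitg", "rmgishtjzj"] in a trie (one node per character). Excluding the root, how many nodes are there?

53

For each word, the new-node count is its length minus the longest prefix already in the trie:
  "rmgiowkwv" → 9 new (r, m, g, i, o, w, k, w, v)
  "foaa" → 4 new (f, o, a, a)
  "folxegd" → prefix "fo" already present; 5 new (l, x, e, g, d)
  "rmgifswoo" → prefix "rmgi" already present; 5 new (f, s, w, o, o)
  "rmgiyuoskv" → prefix "rmgi" already present; 6 new (y, u, o, s, k, v)
  "rmgicinn" → prefix "rmgi" already present; 4 new (c, i, n, n)
  "fowgrr" → prefix "fo" already present; 4 new (w, g, r, r)
  "rmgihcdu" → prefix "rmgi" already present; 4 new (h, c, d, u)
  "fotgjitg" → prefix "fo" already present; 6 new (t, g, j, i, t, g)
  "rmgishtjzj" → prefix "rmgi" already present; 6 new (s, h, t, j, z, j)
Total nodes = 9 + 4 + 5 + 5 + 6 + 4 + 4 + 4 + 6 + 6 = 53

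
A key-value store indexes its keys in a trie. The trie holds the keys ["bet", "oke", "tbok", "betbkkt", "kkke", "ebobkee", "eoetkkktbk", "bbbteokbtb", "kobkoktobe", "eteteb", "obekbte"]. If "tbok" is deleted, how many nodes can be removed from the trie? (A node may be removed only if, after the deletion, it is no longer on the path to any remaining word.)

4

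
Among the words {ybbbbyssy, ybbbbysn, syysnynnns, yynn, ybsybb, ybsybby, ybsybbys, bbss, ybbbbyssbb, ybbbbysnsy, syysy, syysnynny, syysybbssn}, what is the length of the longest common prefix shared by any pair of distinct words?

Look for the deepest trie node that still has at least two words in its subtree.
e.g. "syysnynnns" and "syysnynny" share the prefix "syysnynn" of length 8; no pair shares a longer one.
Longest shared-prefix length: 8

8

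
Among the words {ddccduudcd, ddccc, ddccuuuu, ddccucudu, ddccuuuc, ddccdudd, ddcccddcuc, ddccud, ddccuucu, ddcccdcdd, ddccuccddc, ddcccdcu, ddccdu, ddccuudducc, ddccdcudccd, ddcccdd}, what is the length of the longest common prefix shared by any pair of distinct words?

7

Look for the deepest trie node that still has at least two words in its subtree.
e.g. "ddcccdcdd" and "ddcccdcu" share the prefix "ddcccdc" of length 7; no pair shares a longer one.
Longest shared-prefix length: 7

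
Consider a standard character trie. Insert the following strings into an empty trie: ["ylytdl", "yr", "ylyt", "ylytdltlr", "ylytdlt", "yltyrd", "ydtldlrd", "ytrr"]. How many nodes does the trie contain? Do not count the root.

24

Trie structure (* marks end of a word):
(root)
└─ y
   ├─ d
   │  └─ t
   │     └─ l
   │        └─ d
   │           └─ l
   │              └─ r
   │                 └─ d *
   ├─ l
   │  ├─ t
   │  │  └─ y
   │  │     └─ r
   │  │        └─ d *
   │  └─ y
   │     └─ t *
   │        └─ d
   │           └─ l *
   │              └─ t *
   │                 └─ l
   │                    └─ r *
   ├─ r *
   └─ t
      └─ r
         └─ r *
Counting every labelled node above: 24.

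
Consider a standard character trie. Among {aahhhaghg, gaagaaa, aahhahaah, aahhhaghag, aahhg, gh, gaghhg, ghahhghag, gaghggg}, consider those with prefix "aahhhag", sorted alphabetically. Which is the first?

aahhhaghag

Filter for "aahhhag…" and sort: "aahhhaghag", "aahhhaghg"
Position 1: aahhhaghag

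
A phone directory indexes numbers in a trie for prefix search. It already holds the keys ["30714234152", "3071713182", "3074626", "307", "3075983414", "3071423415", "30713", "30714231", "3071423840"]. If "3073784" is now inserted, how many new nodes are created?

"307" is already a path in the trie; the remaining "3784" must be added.
So 7 − 3 = 4 new nodes.

4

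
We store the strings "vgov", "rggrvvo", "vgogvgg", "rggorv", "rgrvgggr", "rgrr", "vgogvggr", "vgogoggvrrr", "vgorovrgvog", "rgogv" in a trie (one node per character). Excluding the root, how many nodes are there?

Trace insertions, counting only characters that open a new branch:
  "vgov" → 4 new (v, g, o, v)
  "rggrvvo" → 7 new (r, g, g, r, v, v, o)
  "vgogvgg" → prefix "vgo" already present; 4 new (g, v, g, g)
  "rggorv" → prefix "rgg" already present; 3 new (o, r, v)
  "rgrvgggr" → prefix "rg" already present; 6 new (r, v, g, g, g, r)
  "rgrr" → prefix "rgr" already present; 1 new (r)
  "vgogvggr" → prefix "vgogvgg" already present; 1 new (r)
  "vgogoggvrrr" → prefix "vgog" already present; 7 new (o, g, g, v, r, r, r)
  "vgorovrgvog" → prefix "vgo" already present; 8 new (r, o, v, r, g, v, o, g)
  "rgogv" → prefix "rg" already present; 3 new (o, g, v)
Total nodes = 4 + 7 + 4 + 3 + 6 + 1 + 1 + 7 + 8 + 3 = 44

44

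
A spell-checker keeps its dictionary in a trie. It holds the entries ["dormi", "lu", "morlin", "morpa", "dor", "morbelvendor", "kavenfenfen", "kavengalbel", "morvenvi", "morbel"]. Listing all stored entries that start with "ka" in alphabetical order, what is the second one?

DFS of the "ka" subtree visits, in order: "kavenfenfen", "kavengalbel"
The 2nd is kavengalbel.

kavengalbel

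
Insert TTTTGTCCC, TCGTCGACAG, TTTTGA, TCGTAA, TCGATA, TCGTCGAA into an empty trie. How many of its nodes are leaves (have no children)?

Leaves are exactly the stored words that no other stored word extends.
Those words: "TCGATA", "TCGTAA", "TCGTCGAA", "TCGTCGACAG", "TTTTGA", "TTTTGTCCC"
Leaf count: 6

6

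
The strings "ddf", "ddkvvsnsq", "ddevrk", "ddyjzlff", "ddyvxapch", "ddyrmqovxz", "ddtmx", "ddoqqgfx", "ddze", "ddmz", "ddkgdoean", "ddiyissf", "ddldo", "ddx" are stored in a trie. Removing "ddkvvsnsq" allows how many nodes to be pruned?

6

After clearing the end-marker at "ddkvvsnsq", prune upward until reaching a node still needed by another word.
The suffix "vvsnsq" (6 nodes) is used only by "ddkvvsnsq"; the node for "ddk" still has the child "g", so pruning stops there.
Nodes removed: 6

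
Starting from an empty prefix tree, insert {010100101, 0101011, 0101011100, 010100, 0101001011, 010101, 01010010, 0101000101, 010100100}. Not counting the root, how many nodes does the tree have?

Insert word by word; a character creates a node only if that edge doesn't already exist:
  "010100101" → 9 new (0, 1, 0, 1, 0, 0, 1, 0, 1)
  "0101011" → prefix "01010" already present; 2 new (1, 1)
  "0101011100" → prefix "0101011" already present; 3 new (1, 0, 0)
  "010100" → prefix "010100" already present; 0 new (none)
  "0101001011" → prefix "010100101" already present; 1 new (1)
  "010101" → prefix "010101" already present; 0 new (none)
  "01010010" → prefix "01010010" already present; 0 new (none)
  "0101000101" → prefix "010100" already present; 4 new (0, 1, 0, 1)
  "010100100" → prefix "01010010" already present; 1 new (0)
Total nodes = 9 + 2 + 3 + 0 + 1 + 0 + 0 + 4 + 1 = 20

20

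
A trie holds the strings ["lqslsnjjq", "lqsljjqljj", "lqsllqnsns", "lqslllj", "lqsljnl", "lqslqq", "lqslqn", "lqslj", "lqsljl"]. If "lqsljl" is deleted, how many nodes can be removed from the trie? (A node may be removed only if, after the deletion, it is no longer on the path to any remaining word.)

A node on "lqsljl"'s path can go only if nothing else ends at it or branches off below it.
The suffix "l" (1 node) is used only by "lqsljl"; the node for "lqslj" still has the child "j", so pruning stops there.
Nodes removed: 1

1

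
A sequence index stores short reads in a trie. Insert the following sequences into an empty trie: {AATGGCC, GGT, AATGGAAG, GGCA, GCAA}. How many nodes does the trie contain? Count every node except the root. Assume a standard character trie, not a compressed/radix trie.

18

Count nodes per top-level branch (shared prefixes stored once):
  'A'-branch (AATGGAAG, AATGGCC): 10 nodes
  'G'-branch (GCAA, GGCA, GGT): 8 nodes
Sum: 18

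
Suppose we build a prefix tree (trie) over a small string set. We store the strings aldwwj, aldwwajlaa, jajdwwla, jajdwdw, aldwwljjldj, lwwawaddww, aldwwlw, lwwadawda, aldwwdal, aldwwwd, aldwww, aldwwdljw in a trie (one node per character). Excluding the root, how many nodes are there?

51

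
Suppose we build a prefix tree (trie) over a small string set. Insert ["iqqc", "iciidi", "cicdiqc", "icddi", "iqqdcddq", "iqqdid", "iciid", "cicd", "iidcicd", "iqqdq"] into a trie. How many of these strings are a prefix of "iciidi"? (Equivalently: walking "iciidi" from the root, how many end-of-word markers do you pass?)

Traverse "iciidi" character by character; count nodes along the way that are marked as word ends.
Prefixes of the query that are stored words: "iciid", "iciidi"
Count: 2

2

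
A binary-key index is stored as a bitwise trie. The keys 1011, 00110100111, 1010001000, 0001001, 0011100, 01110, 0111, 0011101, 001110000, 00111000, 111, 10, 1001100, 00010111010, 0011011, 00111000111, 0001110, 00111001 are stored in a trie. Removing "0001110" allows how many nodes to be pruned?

Walk "0001110" from the leaf back toward the root, removing each node that no remaining word uses.
The suffix "110" (3 nodes) is used only by "0001110"; the node for "0001" still has the child "0", so pruning stops there.
Nodes removed: 3

3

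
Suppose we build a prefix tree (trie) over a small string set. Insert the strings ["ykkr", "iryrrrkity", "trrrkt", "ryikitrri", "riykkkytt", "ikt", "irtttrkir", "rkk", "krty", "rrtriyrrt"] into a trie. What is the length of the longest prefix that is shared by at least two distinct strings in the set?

Look for the deepest trie node that still has at least two words in its subtree.
e.g. "irtttrkir" and "iryrrrkity" share the prefix "ir" of length 2; no pair shares a longer one.
Longest shared-prefix length: 2

2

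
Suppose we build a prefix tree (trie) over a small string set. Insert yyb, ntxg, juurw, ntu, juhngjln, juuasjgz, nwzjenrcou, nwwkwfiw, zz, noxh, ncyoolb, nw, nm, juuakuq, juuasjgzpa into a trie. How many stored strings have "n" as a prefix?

Filter for entries beginning with "n":
Matches: "ncyoolb", "nm", "noxh", "ntu", "ntxg", "nw", "nwwkwfiw", "nwzjenrcou"
Count: 8

8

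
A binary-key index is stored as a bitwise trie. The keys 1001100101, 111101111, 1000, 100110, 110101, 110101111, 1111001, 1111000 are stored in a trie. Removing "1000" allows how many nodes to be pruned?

1

Walk "1000" from the leaf back toward the root, removing each node that no remaining word uses.
The suffix "0" (1 node) is used only by "1000"; the node for "100" still has the child "1", so pruning stops there.
Nodes removed: 1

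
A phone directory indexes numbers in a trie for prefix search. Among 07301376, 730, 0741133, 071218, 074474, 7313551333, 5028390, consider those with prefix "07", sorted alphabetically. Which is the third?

Filter for "07…" and sort: "071218", "07301376", "0741133", "074474"
The 3rd is 0741133.

0741133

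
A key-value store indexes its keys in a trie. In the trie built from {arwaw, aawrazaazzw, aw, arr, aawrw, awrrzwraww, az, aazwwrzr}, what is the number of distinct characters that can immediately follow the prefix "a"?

4

The children of the "a" node are the distinct next characters among strings starting with "a".
Distinct next characters after "a": a, r, w, z.
That node has 4 child edges.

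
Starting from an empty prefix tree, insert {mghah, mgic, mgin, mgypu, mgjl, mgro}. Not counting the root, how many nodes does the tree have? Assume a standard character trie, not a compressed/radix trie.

Insert word by word; a character creates a node only if that edge doesn't already exist:
  "mghah" → 5 new (m, g, h, a, h)
  "mgic" → prefix "mg" already present; 2 new (i, c)
  "mgin" → prefix "mgi" already present; 1 new (n)
  "mgypu" → prefix "mg" already present; 3 new (y, p, u)
  "mgjl" → prefix "mg" already present; 2 new (j, l)
  "mgro" → prefix "mg" already present; 2 new (r, o)
Total nodes = 5 + 2 + 1 + 3 + 2 + 2 = 15

15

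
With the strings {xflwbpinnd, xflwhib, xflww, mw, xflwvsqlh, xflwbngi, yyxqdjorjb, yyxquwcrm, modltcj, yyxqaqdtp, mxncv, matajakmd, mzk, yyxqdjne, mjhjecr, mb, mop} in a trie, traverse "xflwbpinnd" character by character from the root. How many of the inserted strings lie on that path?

1

Walk "xflwbpinnd" from the root; an end-of-word marker is hit whenever a stored word is a prefix of "xflwbpinnd".
Prefixes of the query that are stored words: "xflwbpinnd"
Count: 1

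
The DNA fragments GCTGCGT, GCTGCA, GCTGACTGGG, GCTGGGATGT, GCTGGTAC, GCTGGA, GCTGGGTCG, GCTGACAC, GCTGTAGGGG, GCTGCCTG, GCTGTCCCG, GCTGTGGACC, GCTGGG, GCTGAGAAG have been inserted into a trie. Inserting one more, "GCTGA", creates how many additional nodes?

"GCTGA" is already a full path in the trie; only an end-marker is added.
No new nodes are needed: 0.

0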